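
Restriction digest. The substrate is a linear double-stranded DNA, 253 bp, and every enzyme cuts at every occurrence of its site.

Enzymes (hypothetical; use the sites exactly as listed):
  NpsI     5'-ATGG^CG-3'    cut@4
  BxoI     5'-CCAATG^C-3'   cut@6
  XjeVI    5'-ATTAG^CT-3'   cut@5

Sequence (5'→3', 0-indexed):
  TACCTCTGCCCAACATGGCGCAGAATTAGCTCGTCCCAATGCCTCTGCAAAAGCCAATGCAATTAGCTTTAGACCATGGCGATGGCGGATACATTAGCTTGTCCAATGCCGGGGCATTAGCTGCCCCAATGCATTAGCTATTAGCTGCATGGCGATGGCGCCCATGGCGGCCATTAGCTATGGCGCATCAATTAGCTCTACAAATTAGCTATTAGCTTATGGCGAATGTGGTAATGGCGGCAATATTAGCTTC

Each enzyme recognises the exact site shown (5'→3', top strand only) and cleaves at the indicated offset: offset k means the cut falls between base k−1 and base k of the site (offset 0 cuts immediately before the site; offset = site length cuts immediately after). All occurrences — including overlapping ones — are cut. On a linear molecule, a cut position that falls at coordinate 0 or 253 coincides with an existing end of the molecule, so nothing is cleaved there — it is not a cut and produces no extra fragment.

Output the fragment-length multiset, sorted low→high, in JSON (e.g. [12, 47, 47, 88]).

Scan for sites:
  NpsI ATGGCG/4: at [14, 75, 81, 148, 154, 163, 179, 218, 233] ⇒ [18, 79, 85, 152, 158, 167, 183, 222, 237]
  BxoI CCAATGC/6: at [35, 53, 102, 125] ⇒ [41, 59, 108, 131]
  XjeVI ATTAGCT/5: at [24, 61, 92, 115, 132, 139, 172, 190, 203, 210, 244] ⇒ [29, 66, 97, 120, 137, 144, 177, 195, 208, 215, 249]

Pooled cuts: [18, 29, 41, 59, 66, 79, 85, 97, 108, 120, 131, 137, 144, 152, 158, 167, 177, 183, 195, 208, 215, 222, 237, 249]

Fragments:
  [0,18): 18 bp
  [18,29): 11 bp
  [29,41): 12 bp
  [41,59): 18 bp
  [59,66): 7 bp
  [66,79): 13 bp
  [79,85): 6 bp
  [85,97): 12 bp
  [97,108): 11 bp
  [108,120): 12 bp
  [120,131): 11 bp
  [131,137): 6 bp
  [137,144): 7 bp
  [144,152): 8 bp
  [152,158): 6 bp
  [158,167): 9 bp
  [167,177): 10 bp
  [177,183): 6 bp
  [183,195): 12 bp
  [195,208): 13 bp
  [208,215): 7 bp
  [215,222): 7 bp
  [222,237): 15 bp
  [237,249): 12 bp
  [249,253): 4 bp

[4,6,6,6,6,7,7,7,7,8,9,10,11,11,11,12,12,12,12,12,13,13,15,18,18]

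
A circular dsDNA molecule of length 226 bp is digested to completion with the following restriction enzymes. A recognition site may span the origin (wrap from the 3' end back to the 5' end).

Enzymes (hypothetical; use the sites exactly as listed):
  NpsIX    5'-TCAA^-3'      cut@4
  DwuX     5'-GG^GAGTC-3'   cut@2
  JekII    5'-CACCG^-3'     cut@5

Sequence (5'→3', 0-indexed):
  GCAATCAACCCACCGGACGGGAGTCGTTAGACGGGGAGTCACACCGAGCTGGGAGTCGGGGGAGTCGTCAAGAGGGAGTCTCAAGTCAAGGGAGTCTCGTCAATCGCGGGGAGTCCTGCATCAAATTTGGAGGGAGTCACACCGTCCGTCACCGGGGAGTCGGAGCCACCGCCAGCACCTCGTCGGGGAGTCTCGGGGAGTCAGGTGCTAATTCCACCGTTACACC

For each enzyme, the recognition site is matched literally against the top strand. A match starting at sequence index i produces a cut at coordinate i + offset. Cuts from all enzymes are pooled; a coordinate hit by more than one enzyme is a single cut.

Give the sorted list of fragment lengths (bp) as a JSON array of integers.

Per-enzyme occurrences:
  NpsIX TCAA/4: at [4, 67, 80, 85, 99, 120] ⇒ [8, 71, 84, 89, 103, 124]
  DwuX GGGAGTC/2: at [18, 33, 50, 59, 73, 89, 108, 131, 154, 185, 195] ⇒ [20, 35, 52, 61, 75, 91, 110, 133, 156, 187, 197]
  JekII CACCG/5: at [10, 41, 139, 149, 166, 214, 222] ⇒ [1, 15, 46, 144, 154, 171, 219]

Pooled cuts: [1, 8, 15, 20, 35, 46, 52, 61, 71, 75, 84, 89, 91, 103, 110, 124, 133, 144, 154, 156, 171, 187, 197, 219]

Fragments:
  1→8: 7 bp
  8→15: 7 bp
  15→20: 5 bp
  20→35: 15 bp
  35→46: 11 bp
  46→52: 6 bp
  52→61: 9 bp
  61→71: 10 bp
  71→75: 4 bp
  75→84: 9 bp
  84→89: 5 bp
  89→91: 2 bp
  91→103: 12 bp
  103→110: 7 bp
  110→124: 14 bp
  124→133: 9 bp
  133→144: 11 bp
  144→154: 10 bp
  154→156: 2 bp
  156→171: 15 bp
  171→187: 16 bp
  187→197: 10 bp
  197→219: 22 bp
  219→1 (wrap): 226-219+1 = 8 bp

[2,2,4,5,5,6,7,7,7,8,9,9,9,10,10,10,11,11,12,14,15,15,16,22]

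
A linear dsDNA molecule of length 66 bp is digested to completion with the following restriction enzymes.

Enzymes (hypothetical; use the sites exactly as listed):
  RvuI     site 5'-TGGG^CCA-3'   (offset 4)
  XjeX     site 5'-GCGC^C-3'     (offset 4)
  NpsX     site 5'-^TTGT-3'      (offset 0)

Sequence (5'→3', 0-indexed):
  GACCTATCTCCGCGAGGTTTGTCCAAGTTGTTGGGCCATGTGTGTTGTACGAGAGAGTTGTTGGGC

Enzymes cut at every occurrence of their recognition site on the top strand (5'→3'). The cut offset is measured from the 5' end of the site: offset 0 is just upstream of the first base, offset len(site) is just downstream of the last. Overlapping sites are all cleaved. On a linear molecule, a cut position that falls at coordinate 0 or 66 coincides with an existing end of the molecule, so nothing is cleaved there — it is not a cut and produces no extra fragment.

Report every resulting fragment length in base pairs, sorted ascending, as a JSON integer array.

[8,9,9,9,13,18]

Per-enzyme occurrences:
  RvuI (TGGGCCA, off=4): starts [31] → cuts [35]
  XjeX (GCGCC, off=4): no sites
  NpsX (TTGT, off=0): starts [18, 27, 44, 57] → cuts [18, 27, 44, 57]

Pooled cuts: [18, 27, 35, 44, 57]

Fragments:
  [0,18): 18 bp
  [18,27): 9 bp
  [27,35): 8 bp
  [35,44): 9 bp
  [44,57): 13 bp
  [57,66): 9 bp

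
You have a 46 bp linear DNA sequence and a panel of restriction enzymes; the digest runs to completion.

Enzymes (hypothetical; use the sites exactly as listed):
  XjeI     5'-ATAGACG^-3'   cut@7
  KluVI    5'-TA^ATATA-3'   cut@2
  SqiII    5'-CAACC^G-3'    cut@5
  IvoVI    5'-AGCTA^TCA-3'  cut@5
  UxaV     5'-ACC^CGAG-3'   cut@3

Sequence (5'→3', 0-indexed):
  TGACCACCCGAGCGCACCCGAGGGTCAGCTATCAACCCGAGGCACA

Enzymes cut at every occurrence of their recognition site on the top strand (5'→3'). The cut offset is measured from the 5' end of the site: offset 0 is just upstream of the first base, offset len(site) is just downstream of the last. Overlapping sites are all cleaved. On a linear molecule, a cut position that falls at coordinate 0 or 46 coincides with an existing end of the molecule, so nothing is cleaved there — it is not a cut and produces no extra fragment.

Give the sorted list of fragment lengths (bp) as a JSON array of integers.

Scan for sites:
  XjeI (ATAGACG, off=7): no sites
  KluVI (TAATATA, off=2): no sites
  SqiII (CAACCG, off=5): no sites
  IvoVI AGCTATCA/5: at [26] ⇒ [31]
  UxaV ACCCGAG/3: at [5, 15, 34] ⇒ [8, 18, 37]

All cut coordinates (distinct, sorted): [8, 18, 31, 37]

Fragment lengths:
  [0,8): 8 bp
  [8,18): 10 bp
  [18,31): 13 bp
  [31,37): 6 bp
  [37,46): 9 bp

[6,8,9,10,13]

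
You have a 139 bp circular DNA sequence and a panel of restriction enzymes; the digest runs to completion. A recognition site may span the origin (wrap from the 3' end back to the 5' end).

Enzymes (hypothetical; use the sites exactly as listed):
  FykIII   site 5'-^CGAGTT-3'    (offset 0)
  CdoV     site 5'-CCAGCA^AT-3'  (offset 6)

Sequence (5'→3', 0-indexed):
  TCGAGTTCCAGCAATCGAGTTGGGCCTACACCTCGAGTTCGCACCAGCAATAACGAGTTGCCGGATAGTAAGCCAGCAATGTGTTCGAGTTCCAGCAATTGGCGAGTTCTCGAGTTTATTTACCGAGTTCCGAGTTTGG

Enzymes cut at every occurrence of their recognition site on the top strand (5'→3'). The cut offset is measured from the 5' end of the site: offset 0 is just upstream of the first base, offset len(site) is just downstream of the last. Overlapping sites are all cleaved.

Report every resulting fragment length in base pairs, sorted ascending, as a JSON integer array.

Per-enzyme occurrences:
  FykIII (CGAGTT, off=0): starts [1, 15, 33, 53, 85, 102, 110, 123, 130] → cuts [1, 15, 33, 53, 85, 102, 110, 123, 130]
  CdoV (CCAGCAAT, off=6): starts [7, 43, 72, 91] → cuts [13, 49, 78, 97]

Pooled cuts: [1, 13, 15, 33, 49, 53, 78, 85, 97, 102, 110, 123, 130]

Fragments:
  1→13: 12 bp
  13→15: 2 bp
  15→33: 18 bp
  33→49: 16 bp
  49→53: 4 bp
  53→78: 25 bp
  78→85: 7 bp
  85→97: 12 bp
  97→102: 5 bp
  102→110: 8 bp
  110→123: 13 bp
  123→130: 7 bp
  130→1 (wrap): 139-130+1 = 10 bp

[2,4,5,7,7,8,10,12,12,13,16,18,25]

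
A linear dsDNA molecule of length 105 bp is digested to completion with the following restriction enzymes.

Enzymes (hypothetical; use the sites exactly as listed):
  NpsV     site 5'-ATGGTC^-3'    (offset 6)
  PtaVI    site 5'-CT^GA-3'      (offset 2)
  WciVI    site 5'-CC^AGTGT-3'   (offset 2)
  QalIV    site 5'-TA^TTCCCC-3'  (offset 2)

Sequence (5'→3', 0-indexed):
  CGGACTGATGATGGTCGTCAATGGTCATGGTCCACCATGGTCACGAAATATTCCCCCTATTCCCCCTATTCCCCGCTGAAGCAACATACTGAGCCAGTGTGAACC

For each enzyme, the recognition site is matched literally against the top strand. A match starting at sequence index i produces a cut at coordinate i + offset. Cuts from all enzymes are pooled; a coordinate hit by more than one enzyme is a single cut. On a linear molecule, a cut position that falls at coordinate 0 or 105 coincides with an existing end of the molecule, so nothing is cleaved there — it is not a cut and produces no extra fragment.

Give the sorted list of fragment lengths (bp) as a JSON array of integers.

Per-enzyme occurrences:
  NpsV ATGGTC/6: at [10, 20, 26, 36] ⇒ [16, 26, 32, 42]
  PtaVI CTGA/2: at [4, 75, 88] ⇒ [6, 77, 90]
  WciVI CCAGTGT/2: at [93] ⇒ [95]
  QalIV TATTCCCC/2: at [48, 57, 66] ⇒ [50, 59, 68]

All cut coordinates (distinct, sorted): [6, 16, 26, 32, 42, 50, 59, 68, 77, 90, 95]

Fragments:
  [0,6): 6 bp
  [6,16): 10 bp
  [16,26): 10 bp
  [26,32): 6 bp
  [32,42): 10 bp
  [42,50): 8 bp
  [50,59): 9 bp
  [59,68): 9 bp
  [68,77): 9 bp
  [77,90): 13 bp
  [90,95): 5 bp
  [95,105): 10 bp

[5,6,6,8,9,9,9,10,10,10,10,13]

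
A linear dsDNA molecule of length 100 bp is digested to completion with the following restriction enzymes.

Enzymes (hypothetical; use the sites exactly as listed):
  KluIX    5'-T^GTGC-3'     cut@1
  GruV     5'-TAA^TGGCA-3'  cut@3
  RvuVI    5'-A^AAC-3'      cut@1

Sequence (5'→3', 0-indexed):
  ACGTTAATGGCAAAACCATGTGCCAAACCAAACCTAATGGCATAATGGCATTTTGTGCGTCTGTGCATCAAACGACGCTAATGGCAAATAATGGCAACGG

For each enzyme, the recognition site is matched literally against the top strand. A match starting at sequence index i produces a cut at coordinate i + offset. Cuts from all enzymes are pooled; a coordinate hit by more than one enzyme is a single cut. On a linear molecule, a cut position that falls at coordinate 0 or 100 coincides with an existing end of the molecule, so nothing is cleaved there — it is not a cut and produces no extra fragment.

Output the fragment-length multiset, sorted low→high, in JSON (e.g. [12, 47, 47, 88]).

[5,6,6,6,7,7,8,8,8,9,9,10,11]

Scan for sites:
  KluIX TGTGC/1: at [18, 53, 61] ⇒ [19, 54, 62]
  GruV TAATGGCA/3: at [4, 34, 42, 78, 88] ⇒ [7, 37, 45, 81, 91]
  RvuVI AAAC/1: at [12, 24, 29, 69] ⇒ [13, 25, 30, 70]

All cut coordinates (distinct, sorted): [7, 13, 19, 25, 30, 37, 45, 54, 62, 70, 81, 91]

Fragment lengths:
  [0,7): 7 bp
  [7,13): 6 bp
  [13,19): 6 bp
  [19,25): 6 bp
  [25,30): 5 bp
  [30,37): 7 bp
  [37,45): 8 bp
  [45,54): 9 bp
  [54,62): 8 bp
  [62,70): 8 bp
  [70,81): 11 bp
  [81,91): 10 bp
  [91,100): 9 bp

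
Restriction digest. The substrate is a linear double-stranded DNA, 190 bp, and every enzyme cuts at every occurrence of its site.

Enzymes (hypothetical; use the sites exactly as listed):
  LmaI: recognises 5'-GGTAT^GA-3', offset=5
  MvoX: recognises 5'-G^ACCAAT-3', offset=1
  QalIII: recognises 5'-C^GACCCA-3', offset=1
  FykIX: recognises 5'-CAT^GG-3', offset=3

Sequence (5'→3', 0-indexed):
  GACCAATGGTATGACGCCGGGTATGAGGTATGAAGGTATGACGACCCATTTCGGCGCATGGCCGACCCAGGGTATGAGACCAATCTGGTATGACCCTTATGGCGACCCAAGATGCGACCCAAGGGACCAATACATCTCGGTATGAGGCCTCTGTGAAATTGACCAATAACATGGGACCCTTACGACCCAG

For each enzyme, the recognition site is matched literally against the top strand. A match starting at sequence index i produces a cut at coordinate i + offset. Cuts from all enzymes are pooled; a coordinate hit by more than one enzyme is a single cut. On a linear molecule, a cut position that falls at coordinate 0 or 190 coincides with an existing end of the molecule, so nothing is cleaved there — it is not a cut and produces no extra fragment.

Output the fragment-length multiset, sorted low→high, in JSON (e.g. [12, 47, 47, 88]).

[1,3,3,4,7,7,8,10,11,11,11,12,12,12,12,13,17,18,18]

Site scan:
  LmaI (GGTATGA, off=5): starts [7, 19, 26, 34, 70, 86, 138] → cuts [12, 24, 31, 39, 75, 91, 143]
  MvoX (GACCAAT, off=1): starts [0, 77, 124, 160] → cuts [1, 78, 125, 161]
  QalIII (CGACCCA, off=1): starts [41, 62, 102, 114, 182] → cuts [42, 63, 103, 115, 183]
  FykIX (CATGG, off=3): starts [56, 169] → cuts [59, 172]

All cut coordinates (distinct, sorted): [1, 12, 24, 31, 39, 42, 59, 63, 75, 78, 91, 103, 115, 125, 143, 161, 172, 183]

Fragments:
  [0,1): 1 bp
  [1,12): 11 bp
  [12,24): 12 bp
  [24,31): 7 bp
  [31,39): 8 bp
  [39,42): 3 bp
  [42,59): 17 bp
  [59,63): 4 bp
  [63,75): 12 bp
  [75,78): 3 bp
  [78,91): 13 bp
  [91,103): 12 bp
  [103,115): 12 bp
  [115,125): 10 bp
  [125,143): 18 bp
  [143,161): 18 bp
  [161,172): 11 bp
  [172,183): 11 bp
  [183,190): 7 bp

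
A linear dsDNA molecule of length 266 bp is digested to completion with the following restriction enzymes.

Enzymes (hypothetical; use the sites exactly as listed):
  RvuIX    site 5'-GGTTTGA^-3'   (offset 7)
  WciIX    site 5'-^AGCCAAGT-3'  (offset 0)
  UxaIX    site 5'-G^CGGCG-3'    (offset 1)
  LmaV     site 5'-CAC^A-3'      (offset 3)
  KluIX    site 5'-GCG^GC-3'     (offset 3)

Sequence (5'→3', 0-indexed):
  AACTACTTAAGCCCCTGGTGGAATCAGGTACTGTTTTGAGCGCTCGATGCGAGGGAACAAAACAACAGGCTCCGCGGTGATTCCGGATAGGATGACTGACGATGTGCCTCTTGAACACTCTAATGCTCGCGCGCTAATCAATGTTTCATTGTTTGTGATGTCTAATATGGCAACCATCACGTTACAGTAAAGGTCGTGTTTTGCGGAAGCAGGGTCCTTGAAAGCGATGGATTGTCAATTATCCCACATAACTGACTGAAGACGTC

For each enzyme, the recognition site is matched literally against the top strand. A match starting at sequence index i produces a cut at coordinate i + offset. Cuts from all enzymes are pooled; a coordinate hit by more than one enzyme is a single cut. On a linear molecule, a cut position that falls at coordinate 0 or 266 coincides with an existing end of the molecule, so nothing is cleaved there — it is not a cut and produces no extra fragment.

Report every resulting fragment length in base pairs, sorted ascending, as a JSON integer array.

Site scan:
  RvuIX (GGTTTGA, off=7): no sites
  WciIX (AGCCAAGT, off=0): no sites
  UxaIX (GCGGCG, off=1): no sites
  LmaV CACA/3: at [244] ⇒ [247]
  KluIX (GCGGC, off=3): no sites

Pooled cuts: [247]

Fragments:
  [0,247): 247 bp
  [247,266): 19 bp

[19,247]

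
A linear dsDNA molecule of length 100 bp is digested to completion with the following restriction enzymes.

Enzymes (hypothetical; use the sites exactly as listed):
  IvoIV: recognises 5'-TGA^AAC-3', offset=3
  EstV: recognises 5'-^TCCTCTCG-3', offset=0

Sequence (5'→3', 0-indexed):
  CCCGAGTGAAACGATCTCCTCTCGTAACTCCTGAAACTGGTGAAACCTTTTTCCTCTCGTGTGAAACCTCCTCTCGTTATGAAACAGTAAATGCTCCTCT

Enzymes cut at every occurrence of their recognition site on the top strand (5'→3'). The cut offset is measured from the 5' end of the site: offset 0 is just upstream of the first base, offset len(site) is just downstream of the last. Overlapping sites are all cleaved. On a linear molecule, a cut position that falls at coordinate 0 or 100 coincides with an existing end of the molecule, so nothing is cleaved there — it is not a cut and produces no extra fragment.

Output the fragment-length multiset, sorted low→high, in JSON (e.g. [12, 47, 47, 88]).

[4,7,8,9,9,13,14,18,18]

Scan for sites:
  IvoIV TGAAAC/3: at [6, 31, 40, 61, 79] ⇒ [9, 34, 43, 64, 82]
  EstV TCCTCTCG/0: at [16, 51, 68] ⇒ [16, 51, 68]

Pooled cuts: [9, 16, 34, 43, 51, 64, 68, 82]

Fragment lengths:
  [0,9): 9 bp
  [9,16): 7 bp
  [16,34): 18 bp
  [34,43): 9 bp
  [43,51): 8 bp
  [51,64): 13 bp
  [64,68): 4 bp
  [68,82): 14 bp
  [82,100): 18 bp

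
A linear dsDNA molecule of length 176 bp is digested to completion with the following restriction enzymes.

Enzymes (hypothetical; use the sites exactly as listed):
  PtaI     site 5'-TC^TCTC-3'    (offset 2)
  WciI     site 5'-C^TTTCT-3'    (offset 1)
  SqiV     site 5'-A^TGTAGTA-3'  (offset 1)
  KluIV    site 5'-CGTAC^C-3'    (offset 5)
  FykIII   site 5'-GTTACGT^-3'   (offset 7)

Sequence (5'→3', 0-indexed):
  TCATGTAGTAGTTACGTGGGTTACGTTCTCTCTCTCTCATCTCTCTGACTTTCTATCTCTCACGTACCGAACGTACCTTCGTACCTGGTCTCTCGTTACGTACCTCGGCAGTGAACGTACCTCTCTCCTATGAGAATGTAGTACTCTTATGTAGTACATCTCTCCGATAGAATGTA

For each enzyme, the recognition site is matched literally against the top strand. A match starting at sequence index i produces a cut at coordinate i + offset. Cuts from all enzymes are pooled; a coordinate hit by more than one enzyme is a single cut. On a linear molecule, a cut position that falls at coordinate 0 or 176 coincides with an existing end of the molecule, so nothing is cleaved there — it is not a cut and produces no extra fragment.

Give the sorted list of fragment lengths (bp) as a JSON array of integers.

Site scan:
  PtaI (TCTCTC, off=2): starts [26, 28, 30, 32, 39, 55, 88, 121, 158] → cuts [28, 30, 32, 34, 41, 57, 90, 123, 160]
  WciI (CTTTCT, off=1): starts [48] → cuts [49]
  SqiV (ATGTAGTA, off=1): starts [2, 135, 148] → cuts [3, 136, 149]
  KluIV (CGTACC, off=5): starts [62, 71, 79, 98, 115] → cuts [67, 76, 84, 103, 120]
  FykIII (GTTACGT, off=7): starts [10, 19, 94] → cuts [17, 26, 101]

Pooled cuts: [3, 17, 26, 28, 30, 32, 34, 41, 49, 57, 67, 76, 84, 90, 101, 103, 120, 123, 136, 149, 160]

Fragments:
  [0,3): 3 bp
  [3,17): 14 bp
  [17,26): 9 bp
  [26,28): 2 bp
  [28,30): 2 bp
  [30,32): 2 bp
  [32,34): 2 bp
  [34,41): 7 bp
  [41,49): 8 bp
  [49,57): 8 bp
  [57,67): 10 bp
  [67,76): 9 bp
  [76,84): 8 bp
  [84,90): 6 bp
  [90,101): 11 bp
  [101,103): 2 bp
  [103,120): 17 bp
  [120,123): 3 bp
  [123,136): 13 bp
  [136,149): 13 bp
  [149,160): 11 bp
  [160,176): 16 bp

[2,2,2,2,2,3,3,6,7,8,8,8,9,9,10,11,11,13,13,14,16,17]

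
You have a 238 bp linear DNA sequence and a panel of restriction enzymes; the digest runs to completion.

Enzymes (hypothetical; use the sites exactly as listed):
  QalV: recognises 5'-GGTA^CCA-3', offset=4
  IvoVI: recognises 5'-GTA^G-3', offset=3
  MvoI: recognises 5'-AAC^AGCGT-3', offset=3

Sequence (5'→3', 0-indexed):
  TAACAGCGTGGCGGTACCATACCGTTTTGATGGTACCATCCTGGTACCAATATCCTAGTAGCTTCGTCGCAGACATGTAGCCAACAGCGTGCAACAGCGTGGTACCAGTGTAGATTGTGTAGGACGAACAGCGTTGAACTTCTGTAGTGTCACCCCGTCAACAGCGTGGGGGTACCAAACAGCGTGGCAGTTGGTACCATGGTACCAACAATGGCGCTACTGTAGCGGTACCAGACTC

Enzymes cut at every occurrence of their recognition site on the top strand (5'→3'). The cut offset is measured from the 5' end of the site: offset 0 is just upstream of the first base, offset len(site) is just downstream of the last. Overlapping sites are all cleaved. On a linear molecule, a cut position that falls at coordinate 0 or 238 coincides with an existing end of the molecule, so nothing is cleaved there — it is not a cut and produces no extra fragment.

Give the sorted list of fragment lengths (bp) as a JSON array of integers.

[4,6,6,6,8,8,8,8,9,9,10,11,12,12,14,16,16,17,19,19,20]

Site scan:
  QalV (GGTACCA, off=4): starts [12, 31, 42, 100, 170, 192, 200, 226] → cuts [16, 35, 46, 104, 174, 196, 204, 230]
  IvoVI (GTAG, off=3): starts [57, 76, 109, 118, 143, 221] → cuts [60, 79, 112, 121, 146, 224]
  MvoI (AACAGCGT, off=3): starts [1, 82, 92, 126, 159, 177] → cuts [4, 85, 95, 129, 162, 180]

Pooled cuts: [4, 16, 35, 46, 60, 79, 85, 95, 104, 112, 121, 129, 146, 162, 174, 180, 196, 204, 224, 230]

Fragments:
  [0,4): 4 bp
  [4,16): 12 bp
  [16,35): 19 bp
  [35,46): 11 bp
  [46,60): 14 bp
  [60,79): 19 bp
  [79,85): 6 bp
  [85,95): 10 bp
  [95,104): 9 bp
  [104,112): 8 bp
  [112,121): 9 bp
  [121,129): 8 bp
  [129,146): 17 bp
  [146,162): 16 bp
  [162,174): 12 bp
  [174,180): 6 bp
  [180,196): 16 bp
  [196,204): 8 bp
  [204,224): 20 bp
  [224,230): 6 bp
  [230,238): 8 bp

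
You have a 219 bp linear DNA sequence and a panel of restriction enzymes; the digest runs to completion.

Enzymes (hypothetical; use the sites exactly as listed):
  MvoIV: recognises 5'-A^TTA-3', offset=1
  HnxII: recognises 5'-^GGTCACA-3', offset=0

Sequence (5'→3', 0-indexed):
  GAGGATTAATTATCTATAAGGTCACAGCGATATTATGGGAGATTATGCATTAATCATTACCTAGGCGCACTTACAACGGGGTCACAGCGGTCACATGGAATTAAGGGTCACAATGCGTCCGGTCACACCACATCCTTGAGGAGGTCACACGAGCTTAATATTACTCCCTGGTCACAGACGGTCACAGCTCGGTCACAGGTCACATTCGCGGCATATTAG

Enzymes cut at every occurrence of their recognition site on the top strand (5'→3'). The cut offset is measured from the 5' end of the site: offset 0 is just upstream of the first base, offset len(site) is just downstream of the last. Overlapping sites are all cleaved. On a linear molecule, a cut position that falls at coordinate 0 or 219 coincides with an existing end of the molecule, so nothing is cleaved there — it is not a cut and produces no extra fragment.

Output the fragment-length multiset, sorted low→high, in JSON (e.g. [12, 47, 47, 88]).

Per-enzyme occurrences:
  MvoIV ATTA/1: at [4, 8, 31, 41, 48, 55, 99, 159, 214] ⇒ [5, 9, 32, 42, 49, 56, 100, 160, 215]
  HnxII GGTCACA/0: at [19, 79, 88, 105, 120, 142, 169, 179, 190, 197] ⇒ [19, 79, 88, 105, 120, 142, 169, 179, 190, 197]

All cut coordinates (distinct, sorted): [5, 9, 19, 32, 42, 49, 56, 79, 88, 100, 105, 120, 142, 160, 169, 179, 190, 197, 215]

Fragments:
  [0,5): 5 bp
  [5,9): 4 bp
  [9,19): 10 bp
  [19,32): 13 bp
  [32,42): 10 bp
  [42,49): 7 bp
  [49,56): 7 bp
  [56,79): 23 bp
  [79,88): 9 bp
  [88,100): 12 bp
  [100,105): 5 bp
  [105,120): 15 bp
  [120,142): 22 bp
  [142,160): 18 bp
  [160,169): 9 bp
  [169,179): 10 bp
  [179,190): 11 bp
  [190,197): 7 bp
  [197,215): 18 bp
  [215,219): 4 bp

[4,4,5,5,7,7,7,9,9,10,10,10,11,12,13,15,18,18,22,23]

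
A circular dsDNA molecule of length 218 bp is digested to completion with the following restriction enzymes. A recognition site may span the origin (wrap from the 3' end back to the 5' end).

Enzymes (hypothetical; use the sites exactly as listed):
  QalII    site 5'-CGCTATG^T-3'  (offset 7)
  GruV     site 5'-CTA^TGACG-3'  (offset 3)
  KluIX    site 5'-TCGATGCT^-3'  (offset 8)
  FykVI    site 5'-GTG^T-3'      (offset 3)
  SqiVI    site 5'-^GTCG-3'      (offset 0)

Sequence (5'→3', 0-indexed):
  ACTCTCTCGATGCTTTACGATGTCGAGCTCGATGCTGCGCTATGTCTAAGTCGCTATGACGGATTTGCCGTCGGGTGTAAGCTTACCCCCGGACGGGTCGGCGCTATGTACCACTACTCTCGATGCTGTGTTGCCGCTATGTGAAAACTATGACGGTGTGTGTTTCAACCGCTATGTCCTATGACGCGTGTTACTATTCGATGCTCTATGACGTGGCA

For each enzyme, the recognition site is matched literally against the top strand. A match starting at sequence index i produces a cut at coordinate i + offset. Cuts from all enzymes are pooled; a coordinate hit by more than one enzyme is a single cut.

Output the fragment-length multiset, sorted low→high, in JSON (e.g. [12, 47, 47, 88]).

[2,2,3,3,5,5,7,7,8,8,8,9,9,11,12,13,14,15,15,19,19,24]

Per-enzyme occurrences:
  QalII (CGCTATGT, off=7): starts [37, 101, 134, 169] → cuts [44, 108, 141, 176]
  GruV (CTATGACG, off=3): starts [53, 147, 178, 205] → cuts [56, 150, 181, 208]
  KluIX (TCGATGCT, off=8): starts [6, 28, 119, 197] → cuts [14, 36, 127, 205]
  FykVI (GTGT, off=3): starts [74, 127, 155, 157, 159, 187] → cuts [77, 130, 158, 160, 162, 190]
  SqiVI (GTCG, off=0): starts [21, 49, 69, 96] → cuts [21, 49, 69, 96]

Pooled cuts: [14, 21, 36, 44, 49, 56, 69, 77, 96, 108, 127, 130, 141, 150, 158, 160, 162, 176, 181, 190, 205, 208]

Fragment lengths:
  14→21: 7 bp
  21→36: 15 bp
  36→44: 8 bp
  44→49: 5 bp
  49→56: 7 bp
  56→69: 13 bp
  69→77: 8 bp
  77→96: 19 bp
  96→108: 12 bp
  108→127: 19 bp
  127→130: 3 bp
  130→141: 11 bp
  141→150: 9 bp
  150→158: 8 bp
  158→160: 2 bp
  160→162: 2 bp
  162→176: 14 bp
  176→181: 5 bp
  181→190: 9 bp
  190→205: 15 bp
  205→208: 3 bp
  208→14 (wrap): 218-208+14 = 24 bp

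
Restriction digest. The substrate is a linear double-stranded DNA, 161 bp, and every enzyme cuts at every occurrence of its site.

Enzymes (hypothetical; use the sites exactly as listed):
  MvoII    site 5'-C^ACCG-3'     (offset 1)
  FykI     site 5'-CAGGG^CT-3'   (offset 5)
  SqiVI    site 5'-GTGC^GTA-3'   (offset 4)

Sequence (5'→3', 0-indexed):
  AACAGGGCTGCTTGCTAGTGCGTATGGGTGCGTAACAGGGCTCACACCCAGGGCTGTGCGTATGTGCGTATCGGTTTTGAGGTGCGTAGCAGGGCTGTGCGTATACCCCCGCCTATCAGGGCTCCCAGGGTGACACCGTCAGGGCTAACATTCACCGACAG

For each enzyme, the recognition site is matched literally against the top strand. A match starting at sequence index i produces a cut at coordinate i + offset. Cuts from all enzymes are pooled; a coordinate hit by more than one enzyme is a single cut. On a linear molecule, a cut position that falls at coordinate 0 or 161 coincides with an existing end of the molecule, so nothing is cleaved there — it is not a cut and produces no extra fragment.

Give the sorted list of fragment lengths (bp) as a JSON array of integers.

[6,6,7,8,8,9,9,9,10,10,13,13,14,18,21]

Per-enzyme occurrences:
  MvoII CACCG/1: at [133, 152] ⇒ [134, 153]
  FykI CAGGGCT/5: at [2, 35, 48, 89, 116, 139] ⇒ [7, 40, 53, 94, 121, 144]
  SqiVI GTGCGTA/4: at [17, 27, 55, 63, 81, 96] ⇒ [21, 31, 59, 67, 85, 100]

All cut coordinates (distinct, sorted): [7, 21, 31, 40, 53, 59, 67, 85, 94, 100, 121, 134, 144, 153]

Fragments:
  [0,7): 7 bp
  [7,21): 14 bp
  [21,31): 10 bp
  [31,40): 9 bp
  [40,53): 13 bp
  [53,59): 6 bp
  [59,67): 8 bp
  [67,85): 18 bp
  [85,94): 9 bp
  [94,100): 6 bp
  [100,121): 21 bp
  [121,134): 13 bp
  [134,144): 10 bp
  [144,153): 9 bp
  [153,161): 8 bp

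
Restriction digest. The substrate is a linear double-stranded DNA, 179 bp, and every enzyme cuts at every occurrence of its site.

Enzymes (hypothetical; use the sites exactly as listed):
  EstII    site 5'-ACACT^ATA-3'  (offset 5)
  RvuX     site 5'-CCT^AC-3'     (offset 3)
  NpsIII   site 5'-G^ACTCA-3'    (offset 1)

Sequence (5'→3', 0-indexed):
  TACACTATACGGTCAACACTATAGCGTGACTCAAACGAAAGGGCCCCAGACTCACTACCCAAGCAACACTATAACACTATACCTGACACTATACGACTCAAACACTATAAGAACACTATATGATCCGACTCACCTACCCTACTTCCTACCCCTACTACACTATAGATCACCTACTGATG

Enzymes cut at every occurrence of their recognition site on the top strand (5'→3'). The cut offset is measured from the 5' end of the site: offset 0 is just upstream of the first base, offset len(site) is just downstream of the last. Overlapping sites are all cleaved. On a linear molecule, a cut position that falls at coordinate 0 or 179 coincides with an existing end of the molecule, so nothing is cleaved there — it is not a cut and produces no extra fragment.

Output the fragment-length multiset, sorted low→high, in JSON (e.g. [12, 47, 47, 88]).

Scan for sites:
  EstII (ACACTATA, off=5): starts [1, 15, 65, 73, 85, 101, 112, 156] → cuts [6, 20, 70, 78, 90, 106, 117, 161]
  RvuX (CCTAC, off=3): starts [132, 137, 144, 150, 169] → cuts [135, 140, 147, 153, 172]
  NpsIII (GACTCA, off=1): starts [27, 48, 94, 126] → cuts [28, 49, 95, 127]

All cut coordinates (distinct, sorted): [6, 20, 28, 49, 70, 78, 90, 95, 106, 117, 127, 135, 140, 147, 153, 161, 172]

Fragments:
  [0,6): 6 bp
  [6,20): 14 bp
  [20,28): 8 bp
  [28,49): 21 bp
  [49,70): 21 bp
  [70,78): 8 bp
  [78,90): 12 bp
  [90,95): 5 bp
  [95,106): 11 bp
  [106,117): 11 bp
  [117,127): 10 bp
  [127,135): 8 bp
  [135,140): 5 bp
  [140,147): 7 bp
  [147,153): 6 bp
  [153,161): 8 bp
  [161,172): 11 bp
  [172,179): 7 bp

[5,5,6,6,7,7,8,8,8,8,10,11,11,11,12,14,21,21]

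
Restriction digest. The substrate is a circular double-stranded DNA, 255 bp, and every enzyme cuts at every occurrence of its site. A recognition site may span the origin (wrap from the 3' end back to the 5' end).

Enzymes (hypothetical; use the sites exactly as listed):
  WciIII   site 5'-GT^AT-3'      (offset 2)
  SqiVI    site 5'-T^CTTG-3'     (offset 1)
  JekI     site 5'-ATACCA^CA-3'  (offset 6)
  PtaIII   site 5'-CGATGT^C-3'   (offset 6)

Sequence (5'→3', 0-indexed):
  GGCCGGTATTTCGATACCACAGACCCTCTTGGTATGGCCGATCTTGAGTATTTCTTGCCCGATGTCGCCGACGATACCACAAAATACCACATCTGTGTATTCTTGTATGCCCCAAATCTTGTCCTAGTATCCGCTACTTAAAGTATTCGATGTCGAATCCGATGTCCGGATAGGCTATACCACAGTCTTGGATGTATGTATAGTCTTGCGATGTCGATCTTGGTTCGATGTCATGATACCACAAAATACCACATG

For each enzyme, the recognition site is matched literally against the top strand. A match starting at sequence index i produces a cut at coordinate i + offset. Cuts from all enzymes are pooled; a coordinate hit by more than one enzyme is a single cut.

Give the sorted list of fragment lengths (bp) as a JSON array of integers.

Scan for sites:
  WciIII GTAT/2: at [5, 31, 47, 96, 104, 126, 142, 193, 197] ⇒ [7, 33, 49, 98, 106, 128, 144, 195, 199]
  SqiVI TCTTG/1: at [26, 41, 52, 100, 116, 185, 203, 217] ⇒ [27, 42, 53, 101, 117, 186, 204, 218]
  JekI ATACCACA/6: at [13, 73, 83, 176, 235, 245] ⇒ [19, 79, 89, 182, 241, 251]
  PtaIII CGATGTC/6: at [59, 147, 159, 208, 225] ⇒ [65, 153, 165, 214, 231]

All cut coordinates (distinct, sorted): [7, 19, 27, 33, 42, 49, 53, 65, 79, 89, 98, 101, 106, 117, 128, 144, 153, 165, 182, 186, 195, 199, 204, 214, 218, 231, 241, 251]

Fragments:
  7→19: 12 bp
  19→27: 8 bp
  27→33: 6 bp
  33→42: 9 bp
  42→49: 7 bp
  49→53: 4 bp
  53→65: 12 bp
  65→79: 14 bp
  79→89: 10 bp
  89→98: 9 bp
  98→101: 3 bp
  101→106: 5 bp
  106→117: 11 bp
  117→128: 11 bp
  128→144: 16 bp
  144→153: 9 bp
  153→165: 12 bp
  165→182: 17 bp
  182→186: 4 bp
  186→195: 9 bp
  195→199: 4 bp
  199→204: 5 bp
  204→214: 10 bp
  214→218: 4 bp
  218→231: 13 bp
  231→241: 10 bp
  241→251: 10 bp
  251→7 (wrap): 255-251+7 = 11 bp

[3,4,4,4,4,5,5,6,7,8,9,9,9,9,10,10,10,10,11,11,11,12,12,12,13,14,16,17]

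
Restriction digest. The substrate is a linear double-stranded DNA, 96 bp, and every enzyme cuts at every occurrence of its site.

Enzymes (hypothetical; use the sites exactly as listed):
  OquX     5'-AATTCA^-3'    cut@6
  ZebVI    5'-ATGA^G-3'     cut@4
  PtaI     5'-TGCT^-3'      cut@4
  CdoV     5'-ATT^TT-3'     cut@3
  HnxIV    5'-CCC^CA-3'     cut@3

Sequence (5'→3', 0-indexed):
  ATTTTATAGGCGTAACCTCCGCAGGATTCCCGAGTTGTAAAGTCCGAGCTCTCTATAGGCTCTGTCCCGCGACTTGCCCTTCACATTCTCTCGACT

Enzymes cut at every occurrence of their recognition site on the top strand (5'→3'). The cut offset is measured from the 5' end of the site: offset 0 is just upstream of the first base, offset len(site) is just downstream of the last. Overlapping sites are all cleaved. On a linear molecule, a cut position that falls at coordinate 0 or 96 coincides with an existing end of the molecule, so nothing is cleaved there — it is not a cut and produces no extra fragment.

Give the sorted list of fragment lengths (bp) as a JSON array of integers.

Per-enzyme occurrences:
  OquX (AATTCA, off=6): no sites
  ZebVI (ATGAG, off=4): no sites
  PtaI (TGCT, off=4): no sites
  CdoV (ATTTT, off=3): starts [0] → cuts [3]
  HnxIV (CCCCA, off=3): no sites

All cut coordinates (distinct, sorted): [3]

Fragments:
  [0,3): 3 bp
  [3,96): 93 bp

[3,93]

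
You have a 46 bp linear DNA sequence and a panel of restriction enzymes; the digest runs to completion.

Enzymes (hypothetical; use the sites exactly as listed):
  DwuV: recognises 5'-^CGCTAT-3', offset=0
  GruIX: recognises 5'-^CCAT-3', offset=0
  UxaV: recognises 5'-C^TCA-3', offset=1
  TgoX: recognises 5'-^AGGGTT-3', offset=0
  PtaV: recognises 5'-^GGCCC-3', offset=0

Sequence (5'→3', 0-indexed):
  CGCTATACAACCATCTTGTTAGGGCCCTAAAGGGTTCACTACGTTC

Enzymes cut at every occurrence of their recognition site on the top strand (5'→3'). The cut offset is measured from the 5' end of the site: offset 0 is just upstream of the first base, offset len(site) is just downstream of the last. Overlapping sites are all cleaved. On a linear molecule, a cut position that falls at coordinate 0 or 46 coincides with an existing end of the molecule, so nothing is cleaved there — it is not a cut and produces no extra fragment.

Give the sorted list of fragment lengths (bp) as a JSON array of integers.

[8,10,12,16]

Per-enzyme occurrences:
  DwuV CGCTAT/0: at [0] ⇒ [] (position 0 is a terminus of the linear molecule — no cut)
  GruIX CCAT/0: at [10] ⇒ [10]
  UxaV (CTCA, off=1): no sites
  TgoX AGGGTT/0: at [30] ⇒ [30]
  PtaV GGCCC/0: at [22] ⇒ [22]

Pooled cuts: [10, 22, 30]

Fragments:
  [0,10): 10 bp
  [10,22): 12 bp
  [22,30): 8 bp
  [30,46): 16 bp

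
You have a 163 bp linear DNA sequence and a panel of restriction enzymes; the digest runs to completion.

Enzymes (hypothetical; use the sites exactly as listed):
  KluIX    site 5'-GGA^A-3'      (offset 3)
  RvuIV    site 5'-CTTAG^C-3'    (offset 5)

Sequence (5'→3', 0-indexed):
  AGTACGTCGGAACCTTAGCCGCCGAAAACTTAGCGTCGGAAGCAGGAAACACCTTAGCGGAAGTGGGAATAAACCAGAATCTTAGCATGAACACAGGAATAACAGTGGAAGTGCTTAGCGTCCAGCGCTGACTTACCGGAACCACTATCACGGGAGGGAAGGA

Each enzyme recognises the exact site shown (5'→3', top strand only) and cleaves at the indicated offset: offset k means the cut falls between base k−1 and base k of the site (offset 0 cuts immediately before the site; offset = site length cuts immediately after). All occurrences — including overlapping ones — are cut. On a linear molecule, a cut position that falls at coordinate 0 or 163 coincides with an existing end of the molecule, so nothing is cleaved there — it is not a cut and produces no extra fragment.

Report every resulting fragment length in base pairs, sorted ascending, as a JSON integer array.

[4,4,7,7,7,7,9,10,11,11,13,15,17,19,22]

Per-enzyme occurrences:
  KluIX GGAA/3: at [8, 37, 44, 58, 65, 95, 106, 137, 156] ⇒ [11, 40, 47, 61, 68, 98, 109, 140, 159]
  RvuIV CTTAGC/5: at [13, 28, 52, 80, 113] ⇒ [18, 33, 57, 85, 118]

Pooled cuts: [11, 18, 33, 40, 47, 57, 61, 68, 85, 98, 109, 118, 140, 159]

Fragments:
  [0,11): 11 bp
  [11,18): 7 bp
  [18,33): 15 bp
  [33,40): 7 bp
  [40,47): 7 bp
  [47,57): 10 bp
  [57,61): 4 bp
  [61,68): 7 bp
  [68,85): 17 bp
  [85,98): 13 bp
  [98,109): 11 bp
  [109,118): 9 bp
  [118,140): 22 bp
  [140,159): 19 bp
  [159,163): 4 bp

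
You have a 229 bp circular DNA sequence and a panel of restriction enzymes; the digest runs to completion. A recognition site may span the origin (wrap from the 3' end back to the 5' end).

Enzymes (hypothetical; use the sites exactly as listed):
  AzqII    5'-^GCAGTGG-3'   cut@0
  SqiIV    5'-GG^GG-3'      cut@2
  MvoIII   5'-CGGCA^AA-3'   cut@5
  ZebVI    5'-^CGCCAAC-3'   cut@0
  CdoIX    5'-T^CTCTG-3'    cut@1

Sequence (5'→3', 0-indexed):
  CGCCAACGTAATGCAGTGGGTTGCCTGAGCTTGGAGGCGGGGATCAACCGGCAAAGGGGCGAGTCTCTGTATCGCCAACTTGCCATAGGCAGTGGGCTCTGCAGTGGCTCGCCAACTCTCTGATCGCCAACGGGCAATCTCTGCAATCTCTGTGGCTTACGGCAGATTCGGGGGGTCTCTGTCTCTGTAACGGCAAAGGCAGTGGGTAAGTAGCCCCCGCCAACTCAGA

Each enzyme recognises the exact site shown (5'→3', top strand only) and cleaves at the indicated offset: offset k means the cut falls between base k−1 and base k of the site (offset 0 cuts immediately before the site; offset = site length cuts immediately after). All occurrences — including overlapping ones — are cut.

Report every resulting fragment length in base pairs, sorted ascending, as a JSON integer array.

Site scan:
  AzqII (GCAGTGG, off=0): starts [12, 88, 100, 198] → cuts [12, 88, 100, 198]
  SqiIV (GGGG, off=2): starts [38, 55, 169, 170, 171] → cuts [40, 57, 171, 172, 173]
  MvoIII (CGGCAAA, off=5): starts [48, 190] → cuts [53, 195]
  ZebVI (CGCCAAC, off=0): starts [0, 72, 109, 124, 217] → cuts [0, 72, 109, 124, 217]
  CdoIX (TCTCTG, off=1): starts [63, 116, 137, 146, 175, 181] → cuts [64, 117, 138, 147, 176, 182]

All cut coordinates (distinct, sorted): [0, 12, 40, 53, 57, 64, 72, 88, 100, 109, 117, 124, 138, 147, 171, 172, 173, 176, 182, 195, 198, 217]

Fragments:
  0→12: 12 bp
  12→40: 28 bp
  40→53: 13 bp
  53→57: 4 bp
  57→64: 7 bp
  64→72: 8 bp
  72→88: 16 bp
  88→100: 12 bp
  100→109: 9 bp
  109→117: 8 bp
  117→124: 7 bp
  124→138: 14 bp
  138→147: 9 bp
  147→171: 24 bp
  171→172: 1 bp
  172→173: 1 bp
  173→176: 3 bp
  176→182: 6 bp
  182→195: 13 bp
  195→198: 3 bp
  198→217: 19 bp
  217→0 (wrap): 229-217+0 = 12 bp

[1,1,3,3,4,6,7,7,8,8,9,9,12,12,12,13,13,14,16,19,24,28]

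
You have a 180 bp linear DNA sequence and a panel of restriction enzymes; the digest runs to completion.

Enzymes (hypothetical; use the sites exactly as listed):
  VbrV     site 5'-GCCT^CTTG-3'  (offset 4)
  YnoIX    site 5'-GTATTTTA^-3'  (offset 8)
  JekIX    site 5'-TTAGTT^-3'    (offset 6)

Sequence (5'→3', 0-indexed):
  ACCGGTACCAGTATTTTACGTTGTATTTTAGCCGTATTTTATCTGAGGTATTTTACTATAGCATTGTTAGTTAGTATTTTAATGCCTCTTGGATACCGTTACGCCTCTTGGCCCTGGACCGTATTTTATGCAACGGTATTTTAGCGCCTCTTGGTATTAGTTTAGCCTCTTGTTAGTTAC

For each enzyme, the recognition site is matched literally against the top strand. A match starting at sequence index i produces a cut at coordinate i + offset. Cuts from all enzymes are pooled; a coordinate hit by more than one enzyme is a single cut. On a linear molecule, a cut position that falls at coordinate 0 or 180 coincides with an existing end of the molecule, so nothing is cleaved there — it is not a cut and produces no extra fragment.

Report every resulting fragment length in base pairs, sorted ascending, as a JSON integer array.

[2,6,6,6,9,10,11,12,13,14,15,17,18,19,22]

Site scan:
  VbrV (GCCTCTTG, off=4): starts [83, 102, 145, 164] → cuts [87, 106, 149, 168]
  YnoIX (GTATTTTA, off=8): starts [10, 22, 33, 47, 73, 120, 135] → cuts [18, 30, 41, 55, 81, 128, 143]
  JekIX (TTAGTT, off=6): starts [66, 156, 172] → cuts [72, 162, 178]

All cut coordinates (distinct, sorted): [18, 30, 41, 55, 72, 81, 87, 106, 128, 143, 149, 162, 168, 178]

Fragments:
  [0,18): 18 bp
  [18,30): 12 bp
  [30,41): 11 bp
  [41,55): 14 bp
  [55,72): 17 bp
  [72,81): 9 bp
  [81,87): 6 bp
  [87,106): 19 bp
  [106,128): 22 bp
  [128,143): 15 bp
  [143,149): 6 bp
  [149,162): 13 bp
  [162,168): 6 bp
  [168,178): 10 bp
  [178,180): 2 bp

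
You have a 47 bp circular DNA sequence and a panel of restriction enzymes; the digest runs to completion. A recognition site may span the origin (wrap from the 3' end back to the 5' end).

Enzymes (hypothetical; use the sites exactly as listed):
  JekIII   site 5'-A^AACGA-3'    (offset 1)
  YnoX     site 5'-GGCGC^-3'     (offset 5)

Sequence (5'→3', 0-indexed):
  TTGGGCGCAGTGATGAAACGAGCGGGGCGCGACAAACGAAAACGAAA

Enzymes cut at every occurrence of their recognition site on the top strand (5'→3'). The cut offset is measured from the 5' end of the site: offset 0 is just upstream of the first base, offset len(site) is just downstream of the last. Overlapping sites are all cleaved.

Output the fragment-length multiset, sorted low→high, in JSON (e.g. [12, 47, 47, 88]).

Scan for sites:
  JekIII (AAACGA, off=1): starts [15, 33, 39] → cuts [16, 34, 40]
  YnoX (GGCGC, off=5): starts [3, 25] → cuts [8, 30]

Pooled cuts: [8, 16, 30, 34, 40]

Fragment lengths:
  8→16: 8 bp
  16→30: 14 bp
  30→34: 4 bp
  34→40: 6 bp
  40→8 (wrap): 47-40+8 = 15 bp

[4,6,8,14,15]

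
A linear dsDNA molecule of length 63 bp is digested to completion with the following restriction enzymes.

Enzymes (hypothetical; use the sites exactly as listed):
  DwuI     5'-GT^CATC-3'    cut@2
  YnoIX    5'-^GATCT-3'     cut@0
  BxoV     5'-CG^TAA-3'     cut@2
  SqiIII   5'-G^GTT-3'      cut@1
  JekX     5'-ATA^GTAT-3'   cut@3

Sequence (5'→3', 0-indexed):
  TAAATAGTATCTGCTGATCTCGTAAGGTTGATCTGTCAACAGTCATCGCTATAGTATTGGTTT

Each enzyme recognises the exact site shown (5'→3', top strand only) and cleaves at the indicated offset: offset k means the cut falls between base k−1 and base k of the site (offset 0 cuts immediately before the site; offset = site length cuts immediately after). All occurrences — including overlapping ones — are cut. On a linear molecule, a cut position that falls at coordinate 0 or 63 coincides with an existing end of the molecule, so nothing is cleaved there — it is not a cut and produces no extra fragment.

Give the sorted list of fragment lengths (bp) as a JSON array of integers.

Site scan:
  DwuI GTCATC/2: at [41] ⇒ [43]
  YnoIX GATCT/0: at [15, 29] ⇒ [15, 29]
  BxoV CGTAA/2: at [20] ⇒ [22]
  SqiIII GGTT/1: at [25, 58] ⇒ [26, 59]
  JekX ATAGTAT/3: at [3, 50] ⇒ [6, 53]

Pooled cuts: [6, 15, 22, 26, 29, 43, 53, 59]

Fragment lengths:
  [0,6): 6 bp
  [6,15): 9 bp
  [15,22): 7 bp
  [22,26): 4 bp
  [26,29): 3 bp
  [29,43): 14 bp
  [43,53): 10 bp
  [53,59): 6 bp
  [59,63): 4 bp

[3,4,4,6,6,7,9,10,14]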